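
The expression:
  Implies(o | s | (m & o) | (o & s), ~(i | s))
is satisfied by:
  {o: False, s: False, i: False}
  {i: True, o: False, s: False}
  {o: True, i: False, s: False}


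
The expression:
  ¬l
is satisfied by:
  {l: False}


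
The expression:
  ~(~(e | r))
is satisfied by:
  {r: True, e: True}
  {r: True, e: False}
  {e: True, r: False}


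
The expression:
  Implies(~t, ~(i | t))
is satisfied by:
  {t: True, i: False}
  {i: False, t: False}
  {i: True, t: True}


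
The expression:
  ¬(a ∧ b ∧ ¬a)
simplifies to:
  True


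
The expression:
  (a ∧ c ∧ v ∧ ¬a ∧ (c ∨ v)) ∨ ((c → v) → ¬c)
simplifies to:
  ¬c ∨ ¬v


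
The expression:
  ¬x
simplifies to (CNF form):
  ¬x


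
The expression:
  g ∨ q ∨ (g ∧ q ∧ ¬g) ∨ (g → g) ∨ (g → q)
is always true.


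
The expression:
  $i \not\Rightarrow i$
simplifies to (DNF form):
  $\text{False}$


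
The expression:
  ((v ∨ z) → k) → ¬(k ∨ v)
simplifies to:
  ¬k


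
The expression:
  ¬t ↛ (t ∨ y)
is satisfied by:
  {y: False, t: False}


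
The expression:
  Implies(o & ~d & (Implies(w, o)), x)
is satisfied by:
  {x: True, d: True, o: False}
  {x: True, o: False, d: False}
  {d: True, o: False, x: False}
  {d: False, o: False, x: False}
  {x: True, d: True, o: True}
  {x: True, o: True, d: False}
  {d: True, o: True, x: False}


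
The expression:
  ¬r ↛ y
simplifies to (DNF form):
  y ∨ ¬r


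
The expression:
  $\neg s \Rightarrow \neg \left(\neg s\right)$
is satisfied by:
  {s: True}


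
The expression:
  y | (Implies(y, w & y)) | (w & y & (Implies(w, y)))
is always true.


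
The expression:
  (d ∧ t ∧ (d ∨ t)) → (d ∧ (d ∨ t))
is always true.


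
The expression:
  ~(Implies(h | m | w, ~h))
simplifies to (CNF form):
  h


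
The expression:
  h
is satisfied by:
  {h: True}


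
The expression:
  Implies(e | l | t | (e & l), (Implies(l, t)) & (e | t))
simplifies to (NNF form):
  t | ~l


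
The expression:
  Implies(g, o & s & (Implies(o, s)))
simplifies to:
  ~g | (o & s)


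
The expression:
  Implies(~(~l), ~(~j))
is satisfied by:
  {j: True, l: False}
  {l: False, j: False}
  {l: True, j: True}


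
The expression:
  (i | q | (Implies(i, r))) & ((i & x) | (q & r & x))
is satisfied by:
  {i: True, q: True, r: True, x: True}
  {i: True, q: True, x: True, r: False}
  {i: True, r: True, x: True, q: False}
  {i: True, x: True, r: False, q: False}
  {q: True, r: True, x: True, i: False}


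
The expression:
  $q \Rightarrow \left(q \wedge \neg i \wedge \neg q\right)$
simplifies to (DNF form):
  $\neg q$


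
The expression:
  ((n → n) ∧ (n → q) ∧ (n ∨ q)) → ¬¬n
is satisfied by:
  {n: True, q: False}
  {q: False, n: False}
  {q: True, n: True}


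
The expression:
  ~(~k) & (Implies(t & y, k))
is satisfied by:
  {k: True}


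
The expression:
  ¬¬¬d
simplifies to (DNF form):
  ¬d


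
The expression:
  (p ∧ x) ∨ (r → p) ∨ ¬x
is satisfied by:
  {p: True, x: False, r: False}
  {p: False, x: False, r: False}
  {r: True, p: True, x: False}
  {r: True, p: False, x: False}
  {x: True, p: True, r: False}
  {x: True, p: False, r: False}
  {x: True, r: True, p: True}


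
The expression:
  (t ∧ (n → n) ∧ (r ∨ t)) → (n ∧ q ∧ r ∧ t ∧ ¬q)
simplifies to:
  ¬t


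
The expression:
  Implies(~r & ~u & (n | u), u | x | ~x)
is always true.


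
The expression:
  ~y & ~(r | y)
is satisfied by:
  {y: False, r: False}


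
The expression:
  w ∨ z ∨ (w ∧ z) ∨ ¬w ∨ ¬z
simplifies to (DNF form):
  True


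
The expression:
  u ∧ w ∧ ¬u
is never true.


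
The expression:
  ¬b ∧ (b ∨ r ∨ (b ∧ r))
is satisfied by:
  {r: True, b: False}


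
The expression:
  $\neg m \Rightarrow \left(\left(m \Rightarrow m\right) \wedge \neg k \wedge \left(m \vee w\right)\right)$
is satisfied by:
  {m: True, w: True, k: False}
  {m: True, k: False, w: False}
  {m: True, w: True, k: True}
  {m: True, k: True, w: False}
  {w: True, k: False, m: False}


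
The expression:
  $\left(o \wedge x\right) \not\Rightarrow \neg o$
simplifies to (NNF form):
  $o \wedge x$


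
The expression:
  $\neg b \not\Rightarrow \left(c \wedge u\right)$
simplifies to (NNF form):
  $\neg b \wedge \left(\neg c \vee \neg u\right)$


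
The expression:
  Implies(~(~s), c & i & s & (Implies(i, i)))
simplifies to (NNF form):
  ~s | (c & i)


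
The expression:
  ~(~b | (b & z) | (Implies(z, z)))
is never true.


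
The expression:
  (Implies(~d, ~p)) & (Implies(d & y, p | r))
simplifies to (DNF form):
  (d & p) | (r & ~p) | (~d & ~p) | (~p & ~y)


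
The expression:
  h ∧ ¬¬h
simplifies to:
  h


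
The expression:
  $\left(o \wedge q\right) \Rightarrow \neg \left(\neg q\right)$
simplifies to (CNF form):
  $\text{True}$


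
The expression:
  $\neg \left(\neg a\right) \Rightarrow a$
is always true.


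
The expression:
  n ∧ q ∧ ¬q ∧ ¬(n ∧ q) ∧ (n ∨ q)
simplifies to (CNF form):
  False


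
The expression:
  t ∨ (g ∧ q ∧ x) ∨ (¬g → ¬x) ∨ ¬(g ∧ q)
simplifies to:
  True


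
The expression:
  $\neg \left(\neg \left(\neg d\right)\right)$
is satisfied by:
  {d: False}


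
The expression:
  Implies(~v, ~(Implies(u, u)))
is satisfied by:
  {v: True}


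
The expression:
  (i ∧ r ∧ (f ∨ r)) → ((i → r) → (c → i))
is always true.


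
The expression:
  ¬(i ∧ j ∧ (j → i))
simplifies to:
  ¬i ∨ ¬j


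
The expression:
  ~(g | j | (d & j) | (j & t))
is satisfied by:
  {g: False, j: False}


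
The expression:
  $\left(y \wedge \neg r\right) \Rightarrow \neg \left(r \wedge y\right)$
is always true.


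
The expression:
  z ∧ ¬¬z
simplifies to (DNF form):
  z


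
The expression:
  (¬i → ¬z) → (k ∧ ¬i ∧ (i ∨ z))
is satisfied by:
  {z: True, i: False}


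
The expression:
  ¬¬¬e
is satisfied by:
  {e: False}


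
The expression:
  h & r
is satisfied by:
  {r: True, h: True}


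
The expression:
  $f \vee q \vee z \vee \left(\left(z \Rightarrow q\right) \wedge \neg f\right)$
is always true.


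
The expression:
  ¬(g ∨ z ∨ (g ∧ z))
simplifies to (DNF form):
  ¬g ∧ ¬z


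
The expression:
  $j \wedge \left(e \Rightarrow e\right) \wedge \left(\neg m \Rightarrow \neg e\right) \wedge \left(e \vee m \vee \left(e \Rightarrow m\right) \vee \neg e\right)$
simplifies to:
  $j \wedge \left(m \vee \neg e\right)$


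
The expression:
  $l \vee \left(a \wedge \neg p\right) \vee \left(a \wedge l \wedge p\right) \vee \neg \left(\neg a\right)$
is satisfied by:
  {a: True, l: True}
  {a: True, l: False}
  {l: True, a: False}


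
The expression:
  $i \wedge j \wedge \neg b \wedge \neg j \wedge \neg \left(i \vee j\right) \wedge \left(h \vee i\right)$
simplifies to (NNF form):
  $\text{False}$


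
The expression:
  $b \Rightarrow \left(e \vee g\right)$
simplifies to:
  $e \vee g \vee \neg b$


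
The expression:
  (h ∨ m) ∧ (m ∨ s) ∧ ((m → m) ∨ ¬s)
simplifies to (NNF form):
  m ∨ (h ∧ s)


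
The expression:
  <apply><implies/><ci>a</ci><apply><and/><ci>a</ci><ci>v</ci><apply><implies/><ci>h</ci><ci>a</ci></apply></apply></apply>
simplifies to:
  <apply><or/><ci>v</ci><apply><not/><ci>a</ci></apply></apply>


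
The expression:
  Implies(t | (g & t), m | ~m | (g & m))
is always true.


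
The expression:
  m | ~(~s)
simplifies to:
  m | s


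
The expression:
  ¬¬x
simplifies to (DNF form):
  x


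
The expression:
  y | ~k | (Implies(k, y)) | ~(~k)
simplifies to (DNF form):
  True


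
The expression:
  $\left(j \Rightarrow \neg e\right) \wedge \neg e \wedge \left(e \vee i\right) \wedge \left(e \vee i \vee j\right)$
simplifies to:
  $i \wedge \neg e$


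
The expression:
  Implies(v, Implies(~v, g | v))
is always true.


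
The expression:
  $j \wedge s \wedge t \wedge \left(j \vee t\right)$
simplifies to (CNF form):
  $j \wedge s \wedge t$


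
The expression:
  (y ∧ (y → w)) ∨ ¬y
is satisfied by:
  {w: True, y: False}
  {y: False, w: False}
  {y: True, w: True}


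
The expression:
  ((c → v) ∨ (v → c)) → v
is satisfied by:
  {v: True}


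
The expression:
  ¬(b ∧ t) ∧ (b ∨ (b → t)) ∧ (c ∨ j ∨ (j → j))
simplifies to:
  ¬b ∨ ¬t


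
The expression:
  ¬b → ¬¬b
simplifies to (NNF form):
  b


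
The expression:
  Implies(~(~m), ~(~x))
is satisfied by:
  {x: True, m: False}
  {m: False, x: False}
  {m: True, x: True}


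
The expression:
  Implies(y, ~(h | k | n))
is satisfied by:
  {n: False, h: False, y: False, k: False}
  {k: True, n: False, h: False, y: False}
  {h: True, k: False, n: False, y: False}
  {k: True, h: True, n: False, y: False}
  {n: True, k: False, h: False, y: False}
  {k: True, n: True, h: False, y: False}
  {h: True, n: True, k: False, y: False}
  {k: True, h: True, n: True, y: False}
  {y: True, k: False, n: False, h: False}


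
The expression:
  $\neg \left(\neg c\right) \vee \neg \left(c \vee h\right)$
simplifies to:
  $c \vee \neg h$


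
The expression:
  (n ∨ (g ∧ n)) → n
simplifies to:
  True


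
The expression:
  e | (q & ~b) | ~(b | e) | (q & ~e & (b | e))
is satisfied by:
  {q: True, e: True, b: False}
  {q: True, e: False, b: False}
  {e: True, q: False, b: False}
  {q: False, e: False, b: False}
  {b: True, q: True, e: True}
  {b: True, q: True, e: False}
  {b: True, e: True, q: False}


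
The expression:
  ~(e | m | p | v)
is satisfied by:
  {v: False, p: False, e: False, m: False}


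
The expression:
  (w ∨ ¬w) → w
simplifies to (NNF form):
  w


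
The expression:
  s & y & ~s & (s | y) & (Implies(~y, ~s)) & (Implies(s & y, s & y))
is never true.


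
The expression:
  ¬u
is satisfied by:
  {u: False}


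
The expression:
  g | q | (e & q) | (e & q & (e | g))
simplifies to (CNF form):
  g | q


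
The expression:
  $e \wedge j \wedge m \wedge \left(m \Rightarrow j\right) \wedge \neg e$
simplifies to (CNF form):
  $\text{False}$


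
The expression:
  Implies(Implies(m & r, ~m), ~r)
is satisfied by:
  {m: True, r: False}
  {r: False, m: False}
  {r: True, m: True}


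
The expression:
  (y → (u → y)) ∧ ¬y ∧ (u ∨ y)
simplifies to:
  u ∧ ¬y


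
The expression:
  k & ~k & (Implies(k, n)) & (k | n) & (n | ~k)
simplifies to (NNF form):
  False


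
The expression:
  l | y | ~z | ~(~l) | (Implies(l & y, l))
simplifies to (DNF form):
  True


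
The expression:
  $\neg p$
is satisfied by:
  {p: False}


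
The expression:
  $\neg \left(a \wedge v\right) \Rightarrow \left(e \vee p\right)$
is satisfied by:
  {p: True, v: True, e: True, a: True}
  {p: True, v: True, e: True, a: False}
  {p: True, e: True, a: True, v: False}
  {p: True, e: True, a: False, v: False}
  {p: True, v: True, a: True, e: False}
  {p: True, v: True, a: False, e: False}
  {p: True, a: True, e: False, v: False}
  {p: True, a: False, e: False, v: False}
  {v: True, e: True, a: True, p: False}
  {v: True, e: True, a: False, p: False}
  {e: True, a: True, p: False, v: False}
  {e: True, p: False, a: False, v: False}
  {v: True, a: True, p: False, e: False}


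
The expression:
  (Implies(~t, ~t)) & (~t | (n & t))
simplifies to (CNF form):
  n | ~t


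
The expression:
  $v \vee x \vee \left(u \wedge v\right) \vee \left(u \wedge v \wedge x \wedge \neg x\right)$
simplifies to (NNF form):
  $v \vee x$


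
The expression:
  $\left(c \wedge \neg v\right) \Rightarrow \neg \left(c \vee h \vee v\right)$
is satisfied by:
  {v: True, c: False}
  {c: False, v: False}
  {c: True, v: True}


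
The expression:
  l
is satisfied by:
  {l: True}


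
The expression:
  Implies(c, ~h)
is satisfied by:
  {h: False, c: False}
  {c: True, h: False}
  {h: True, c: False}


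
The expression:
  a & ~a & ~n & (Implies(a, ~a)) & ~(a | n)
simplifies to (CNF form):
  False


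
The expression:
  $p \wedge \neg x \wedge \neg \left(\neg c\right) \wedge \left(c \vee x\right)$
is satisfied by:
  {c: True, p: True, x: False}


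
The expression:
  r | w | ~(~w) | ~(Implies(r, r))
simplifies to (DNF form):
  r | w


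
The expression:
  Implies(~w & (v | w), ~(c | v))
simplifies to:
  w | ~v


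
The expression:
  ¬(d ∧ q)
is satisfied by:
  {q: False, d: False}
  {d: True, q: False}
  {q: True, d: False}


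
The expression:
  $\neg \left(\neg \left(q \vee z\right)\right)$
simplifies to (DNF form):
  $q \vee z$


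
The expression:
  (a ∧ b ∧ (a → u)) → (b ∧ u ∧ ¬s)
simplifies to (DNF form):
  ¬a ∨ ¬b ∨ ¬s ∨ ¬u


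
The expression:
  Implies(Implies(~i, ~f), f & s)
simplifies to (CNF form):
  f & (s | ~i)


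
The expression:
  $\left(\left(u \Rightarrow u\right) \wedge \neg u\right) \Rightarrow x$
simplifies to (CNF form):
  $u \vee x$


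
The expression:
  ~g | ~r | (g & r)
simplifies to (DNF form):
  True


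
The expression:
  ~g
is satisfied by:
  {g: False}


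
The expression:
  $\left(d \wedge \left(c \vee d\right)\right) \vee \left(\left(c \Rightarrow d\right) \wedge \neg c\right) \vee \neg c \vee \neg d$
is always true.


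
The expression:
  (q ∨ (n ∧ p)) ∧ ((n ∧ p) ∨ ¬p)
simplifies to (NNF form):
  (n ∧ p) ∨ (q ∧ ¬p)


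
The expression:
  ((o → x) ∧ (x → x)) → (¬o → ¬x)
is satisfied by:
  {o: True, x: False}
  {x: False, o: False}
  {x: True, o: True}


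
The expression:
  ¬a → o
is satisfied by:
  {a: True, o: True}
  {a: True, o: False}
  {o: True, a: False}


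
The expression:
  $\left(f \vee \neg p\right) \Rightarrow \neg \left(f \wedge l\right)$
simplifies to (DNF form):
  $\neg f \vee \neg l$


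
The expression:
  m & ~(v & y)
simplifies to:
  m & (~v | ~y)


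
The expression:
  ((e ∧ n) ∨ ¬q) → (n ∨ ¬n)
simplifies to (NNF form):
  True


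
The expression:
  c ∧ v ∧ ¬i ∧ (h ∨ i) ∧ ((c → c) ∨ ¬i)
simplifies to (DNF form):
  c ∧ h ∧ v ∧ ¬i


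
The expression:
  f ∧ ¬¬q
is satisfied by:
  {f: True, q: True}


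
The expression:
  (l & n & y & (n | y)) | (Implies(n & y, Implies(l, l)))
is always true.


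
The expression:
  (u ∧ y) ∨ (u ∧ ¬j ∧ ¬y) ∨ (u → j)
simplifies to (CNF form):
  True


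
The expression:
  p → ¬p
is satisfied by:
  {p: False}


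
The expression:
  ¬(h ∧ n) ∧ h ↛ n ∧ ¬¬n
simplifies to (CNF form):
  False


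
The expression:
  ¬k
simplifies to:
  ¬k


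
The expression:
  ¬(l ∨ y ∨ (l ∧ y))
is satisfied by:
  {y: False, l: False}


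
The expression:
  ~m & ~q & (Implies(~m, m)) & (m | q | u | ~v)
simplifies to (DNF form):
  False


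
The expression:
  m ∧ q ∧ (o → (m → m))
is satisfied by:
  {m: True, q: True}


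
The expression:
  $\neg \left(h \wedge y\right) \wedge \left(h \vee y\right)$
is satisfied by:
  {h: True, y: False}
  {y: True, h: False}


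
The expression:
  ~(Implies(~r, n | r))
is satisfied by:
  {n: False, r: False}


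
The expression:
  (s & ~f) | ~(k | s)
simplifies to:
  (s & ~f) | (~k & ~s)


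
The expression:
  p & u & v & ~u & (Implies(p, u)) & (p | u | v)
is never true.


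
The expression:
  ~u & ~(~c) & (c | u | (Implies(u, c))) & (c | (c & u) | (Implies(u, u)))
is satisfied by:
  {c: True, u: False}


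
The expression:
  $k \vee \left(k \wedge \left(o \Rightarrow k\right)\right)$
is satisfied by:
  {k: True}


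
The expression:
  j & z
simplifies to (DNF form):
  j & z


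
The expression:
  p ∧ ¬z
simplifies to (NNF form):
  p ∧ ¬z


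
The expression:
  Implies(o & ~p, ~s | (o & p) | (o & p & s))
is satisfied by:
  {p: True, s: False, o: False}
  {s: False, o: False, p: False}
  {o: True, p: True, s: False}
  {o: True, s: False, p: False}
  {p: True, s: True, o: False}
  {s: True, p: False, o: False}
  {o: True, s: True, p: True}


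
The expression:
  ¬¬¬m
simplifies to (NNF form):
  ¬m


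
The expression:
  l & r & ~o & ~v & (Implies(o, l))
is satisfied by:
  {r: True, l: True, v: False, o: False}


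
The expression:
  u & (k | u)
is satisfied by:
  {u: True}


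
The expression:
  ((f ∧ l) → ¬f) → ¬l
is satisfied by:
  {f: True, l: False}
  {l: False, f: False}
  {l: True, f: True}


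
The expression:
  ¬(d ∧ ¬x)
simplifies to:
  x ∨ ¬d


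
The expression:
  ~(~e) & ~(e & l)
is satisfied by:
  {e: True, l: False}


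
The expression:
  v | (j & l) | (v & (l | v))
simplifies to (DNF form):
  v | (j & l)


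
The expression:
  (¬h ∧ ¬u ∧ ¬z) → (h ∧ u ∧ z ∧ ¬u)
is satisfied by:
  {z: True, u: True, h: True}
  {z: True, u: True, h: False}
  {z: True, h: True, u: False}
  {z: True, h: False, u: False}
  {u: True, h: True, z: False}
  {u: True, h: False, z: False}
  {h: True, u: False, z: False}


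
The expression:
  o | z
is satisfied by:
  {o: True, z: True}
  {o: True, z: False}
  {z: True, o: False}


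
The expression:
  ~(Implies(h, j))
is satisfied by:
  {h: True, j: False}


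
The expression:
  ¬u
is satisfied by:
  {u: False}


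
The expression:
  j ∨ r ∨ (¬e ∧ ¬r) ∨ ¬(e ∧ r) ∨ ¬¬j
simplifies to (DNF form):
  True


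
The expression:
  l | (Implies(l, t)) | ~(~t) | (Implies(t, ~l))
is always true.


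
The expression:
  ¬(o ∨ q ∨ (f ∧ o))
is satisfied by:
  {q: False, o: False}


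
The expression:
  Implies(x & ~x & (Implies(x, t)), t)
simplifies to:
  True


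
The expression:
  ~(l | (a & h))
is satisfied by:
  {l: False, h: False, a: False}
  {a: True, l: False, h: False}
  {h: True, l: False, a: False}


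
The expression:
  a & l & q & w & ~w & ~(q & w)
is never true.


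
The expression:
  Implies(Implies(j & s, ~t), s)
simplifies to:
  s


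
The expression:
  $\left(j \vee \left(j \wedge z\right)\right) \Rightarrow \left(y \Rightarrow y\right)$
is always true.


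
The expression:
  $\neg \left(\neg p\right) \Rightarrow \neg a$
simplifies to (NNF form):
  $\neg a \vee \neg p$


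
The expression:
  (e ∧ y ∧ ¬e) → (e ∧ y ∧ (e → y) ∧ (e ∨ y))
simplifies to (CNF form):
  True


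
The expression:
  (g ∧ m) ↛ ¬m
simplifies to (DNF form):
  g ∧ m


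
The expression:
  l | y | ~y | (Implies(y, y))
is always true.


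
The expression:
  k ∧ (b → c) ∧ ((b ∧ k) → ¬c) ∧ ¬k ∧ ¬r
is never true.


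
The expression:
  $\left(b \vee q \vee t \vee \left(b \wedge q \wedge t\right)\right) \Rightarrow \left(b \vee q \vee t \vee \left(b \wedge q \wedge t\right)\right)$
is always true.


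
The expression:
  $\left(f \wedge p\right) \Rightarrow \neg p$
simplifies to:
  $\neg f \vee \neg p$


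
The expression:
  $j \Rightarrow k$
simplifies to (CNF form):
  $k \vee \neg j$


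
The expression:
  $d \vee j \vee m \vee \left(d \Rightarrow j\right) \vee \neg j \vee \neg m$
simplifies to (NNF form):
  $\text{True}$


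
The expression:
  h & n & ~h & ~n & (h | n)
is never true.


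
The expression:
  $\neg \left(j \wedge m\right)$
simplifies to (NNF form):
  $\neg j \vee \neg m$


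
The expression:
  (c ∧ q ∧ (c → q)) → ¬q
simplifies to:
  ¬c ∨ ¬q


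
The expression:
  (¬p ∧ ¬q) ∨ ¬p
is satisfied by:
  {p: False}


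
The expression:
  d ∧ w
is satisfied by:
  {w: True, d: True}


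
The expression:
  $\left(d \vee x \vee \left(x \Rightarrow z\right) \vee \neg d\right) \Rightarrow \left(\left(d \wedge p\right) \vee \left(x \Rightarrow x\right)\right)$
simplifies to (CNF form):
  $\text{True}$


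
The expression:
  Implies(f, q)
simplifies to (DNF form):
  q | ~f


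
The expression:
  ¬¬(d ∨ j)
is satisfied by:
  {d: True, j: True}
  {d: True, j: False}
  {j: True, d: False}


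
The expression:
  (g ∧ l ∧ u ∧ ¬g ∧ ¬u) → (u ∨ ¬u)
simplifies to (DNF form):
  True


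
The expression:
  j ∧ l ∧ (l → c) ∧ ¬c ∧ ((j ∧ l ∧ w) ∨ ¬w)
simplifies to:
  False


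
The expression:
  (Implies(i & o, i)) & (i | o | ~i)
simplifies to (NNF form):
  True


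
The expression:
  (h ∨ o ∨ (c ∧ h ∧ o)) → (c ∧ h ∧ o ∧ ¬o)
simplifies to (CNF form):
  ¬h ∧ ¬o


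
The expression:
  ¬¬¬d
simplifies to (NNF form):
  ¬d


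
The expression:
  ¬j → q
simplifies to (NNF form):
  j ∨ q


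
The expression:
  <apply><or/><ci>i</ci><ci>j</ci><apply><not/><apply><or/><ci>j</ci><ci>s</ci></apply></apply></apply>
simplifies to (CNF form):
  <apply><or/><ci>i</ci><ci>j</ci><apply><not/><ci>s</ci></apply></apply>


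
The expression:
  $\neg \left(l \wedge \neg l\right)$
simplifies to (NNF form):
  $\text{True}$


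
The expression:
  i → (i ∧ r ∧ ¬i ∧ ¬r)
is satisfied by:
  {i: False}


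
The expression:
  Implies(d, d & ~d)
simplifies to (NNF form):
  ~d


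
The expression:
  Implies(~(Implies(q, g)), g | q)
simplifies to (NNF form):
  True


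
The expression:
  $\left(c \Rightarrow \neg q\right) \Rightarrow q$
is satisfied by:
  {q: True}


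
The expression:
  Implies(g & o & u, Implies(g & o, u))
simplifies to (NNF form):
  True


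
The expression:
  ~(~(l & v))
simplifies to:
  l & v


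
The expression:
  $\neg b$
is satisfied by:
  {b: False}


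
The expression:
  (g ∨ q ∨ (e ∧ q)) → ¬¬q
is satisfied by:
  {q: True, g: False}
  {g: False, q: False}
  {g: True, q: True}


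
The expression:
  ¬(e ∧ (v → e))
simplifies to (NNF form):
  ¬e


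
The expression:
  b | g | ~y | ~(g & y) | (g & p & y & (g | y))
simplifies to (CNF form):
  True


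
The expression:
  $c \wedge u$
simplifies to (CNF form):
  $c \wedge u$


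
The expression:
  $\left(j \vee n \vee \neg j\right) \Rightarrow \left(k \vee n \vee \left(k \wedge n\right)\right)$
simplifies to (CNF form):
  $k \vee n$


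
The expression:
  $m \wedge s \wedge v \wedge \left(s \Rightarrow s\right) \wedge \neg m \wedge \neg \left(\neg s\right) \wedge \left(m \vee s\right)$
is never true.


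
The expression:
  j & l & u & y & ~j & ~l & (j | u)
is never true.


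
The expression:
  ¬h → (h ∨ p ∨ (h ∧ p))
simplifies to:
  h ∨ p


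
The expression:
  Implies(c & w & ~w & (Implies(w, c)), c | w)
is always true.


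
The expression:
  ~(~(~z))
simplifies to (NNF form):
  ~z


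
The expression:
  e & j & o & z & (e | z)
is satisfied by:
  {z: True, j: True, e: True, o: True}


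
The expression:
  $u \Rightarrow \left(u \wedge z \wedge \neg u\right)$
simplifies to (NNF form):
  $\neg u$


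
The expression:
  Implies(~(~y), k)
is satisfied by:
  {k: True, y: False}
  {y: False, k: False}
  {y: True, k: True}


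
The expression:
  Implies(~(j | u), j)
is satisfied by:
  {u: True, j: True}
  {u: True, j: False}
  {j: True, u: False}


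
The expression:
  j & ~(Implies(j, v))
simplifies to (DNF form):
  j & ~v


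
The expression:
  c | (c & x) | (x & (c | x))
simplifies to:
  c | x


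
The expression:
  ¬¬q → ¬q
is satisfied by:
  {q: False}


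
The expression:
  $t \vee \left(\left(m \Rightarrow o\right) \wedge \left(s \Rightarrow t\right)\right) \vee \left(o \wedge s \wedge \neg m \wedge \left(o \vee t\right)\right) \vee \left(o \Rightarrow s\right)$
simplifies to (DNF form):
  $\text{True}$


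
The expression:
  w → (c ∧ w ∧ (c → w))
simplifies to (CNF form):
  c ∨ ¬w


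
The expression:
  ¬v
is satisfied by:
  {v: False}


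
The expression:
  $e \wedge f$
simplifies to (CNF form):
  $e \wedge f$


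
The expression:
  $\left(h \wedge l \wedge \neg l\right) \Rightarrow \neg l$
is always true.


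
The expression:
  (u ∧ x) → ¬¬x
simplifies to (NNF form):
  True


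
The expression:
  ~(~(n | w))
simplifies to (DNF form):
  n | w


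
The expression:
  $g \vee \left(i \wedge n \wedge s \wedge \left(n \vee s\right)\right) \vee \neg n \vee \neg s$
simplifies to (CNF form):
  $g \vee i \vee \neg n \vee \neg s$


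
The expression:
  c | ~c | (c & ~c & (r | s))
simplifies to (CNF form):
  True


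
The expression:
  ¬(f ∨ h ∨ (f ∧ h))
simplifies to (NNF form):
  ¬f ∧ ¬h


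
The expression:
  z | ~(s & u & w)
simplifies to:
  z | ~s | ~u | ~w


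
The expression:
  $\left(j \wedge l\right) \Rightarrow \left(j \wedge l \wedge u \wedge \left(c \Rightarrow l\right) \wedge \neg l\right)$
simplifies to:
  $\neg j \vee \neg l$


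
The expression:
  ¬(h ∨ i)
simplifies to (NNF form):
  ¬h ∧ ¬i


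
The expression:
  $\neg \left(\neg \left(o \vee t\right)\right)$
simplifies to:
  $o \vee t$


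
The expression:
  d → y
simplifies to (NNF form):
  y ∨ ¬d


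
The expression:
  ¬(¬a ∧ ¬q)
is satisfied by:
  {a: True, q: True}
  {a: True, q: False}
  {q: True, a: False}


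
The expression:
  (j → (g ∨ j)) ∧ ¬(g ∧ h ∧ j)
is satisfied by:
  {h: False, g: False, j: False}
  {j: True, h: False, g: False}
  {g: True, h: False, j: False}
  {j: True, g: True, h: False}
  {h: True, j: False, g: False}
  {j: True, h: True, g: False}
  {g: True, h: True, j: False}


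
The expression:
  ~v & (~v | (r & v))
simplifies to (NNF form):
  ~v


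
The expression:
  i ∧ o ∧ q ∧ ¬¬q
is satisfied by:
  {i: True, o: True, q: True}


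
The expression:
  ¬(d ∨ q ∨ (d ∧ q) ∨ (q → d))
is never true.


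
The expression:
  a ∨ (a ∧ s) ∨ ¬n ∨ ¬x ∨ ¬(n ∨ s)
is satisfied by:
  {a: True, x: False, n: False}
  {x: False, n: False, a: False}
  {a: True, n: True, x: False}
  {n: True, x: False, a: False}
  {a: True, x: True, n: False}
  {x: True, a: False, n: False}
  {a: True, n: True, x: True}


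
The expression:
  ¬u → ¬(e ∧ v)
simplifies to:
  u ∨ ¬e ∨ ¬v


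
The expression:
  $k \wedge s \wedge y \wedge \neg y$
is never true.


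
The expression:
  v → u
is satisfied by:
  {u: True, v: False}
  {v: False, u: False}
  {v: True, u: True}


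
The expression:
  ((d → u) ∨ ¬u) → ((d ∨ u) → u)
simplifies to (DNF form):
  u ∨ ¬d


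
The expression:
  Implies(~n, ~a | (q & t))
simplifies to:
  n | ~a | (q & t)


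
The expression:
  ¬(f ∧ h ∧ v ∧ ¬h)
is always true.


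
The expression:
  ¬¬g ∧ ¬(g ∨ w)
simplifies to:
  False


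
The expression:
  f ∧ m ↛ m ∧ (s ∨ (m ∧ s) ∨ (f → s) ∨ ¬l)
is never true.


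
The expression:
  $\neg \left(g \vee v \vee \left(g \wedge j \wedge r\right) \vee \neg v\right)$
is never true.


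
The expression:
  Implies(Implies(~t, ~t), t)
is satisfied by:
  {t: True}


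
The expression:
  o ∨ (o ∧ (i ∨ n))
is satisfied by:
  {o: True}


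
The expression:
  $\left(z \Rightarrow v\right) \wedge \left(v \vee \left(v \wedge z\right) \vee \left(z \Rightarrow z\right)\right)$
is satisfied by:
  {v: True, z: False}
  {z: False, v: False}
  {z: True, v: True}


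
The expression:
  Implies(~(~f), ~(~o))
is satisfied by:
  {o: True, f: False}
  {f: False, o: False}
  {f: True, o: True}


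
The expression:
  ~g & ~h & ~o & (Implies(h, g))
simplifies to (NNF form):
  ~g & ~h & ~o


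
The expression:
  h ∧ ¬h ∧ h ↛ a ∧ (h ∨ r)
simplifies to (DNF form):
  False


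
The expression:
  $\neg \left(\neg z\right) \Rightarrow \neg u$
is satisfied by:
  {u: False, z: False}
  {z: True, u: False}
  {u: True, z: False}


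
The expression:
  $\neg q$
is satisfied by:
  {q: False}


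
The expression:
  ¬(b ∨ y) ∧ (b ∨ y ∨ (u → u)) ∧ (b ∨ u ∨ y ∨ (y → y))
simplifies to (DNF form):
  ¬b ∧ ¬y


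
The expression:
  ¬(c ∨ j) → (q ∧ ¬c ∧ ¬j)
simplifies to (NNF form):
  c ∨ j ∨ q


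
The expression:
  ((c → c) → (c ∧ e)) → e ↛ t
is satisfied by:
  {c: False, t: False, e: False}
  {e: True, c: False, t: False}
  {t: True, c: False, e: False}
  {e: True, t: True, c: False}
  {c: True, e: False, t: False}
  {e: True, c: True, t: False}
  {t: True, c: True, e: False}


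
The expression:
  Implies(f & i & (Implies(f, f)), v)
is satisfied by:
  {v: True, i: False, f: False}
  {v: False, i: False, f: False}
  {f: True, v: True, i: False}
  {f: True, v: False, i: False}
  {i: True, v: True, f: False}
  {i: True, v: False, f: False}
  {i: True, f: True, v: True}


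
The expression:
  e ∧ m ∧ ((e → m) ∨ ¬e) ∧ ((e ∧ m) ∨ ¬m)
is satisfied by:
  {m: True, e: True}


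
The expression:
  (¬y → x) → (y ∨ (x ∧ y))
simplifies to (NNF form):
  y ∨ ¬x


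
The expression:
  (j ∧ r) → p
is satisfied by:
  {p: True, r: False, j: False}
  {p: False, r: False, j: False}
  {j: True, p: True, r: False}
  {j: True, p: False, r: False}
  {r: True, p: True, j: False}
  {r: True, p: False, j: False}
  {r: True, j: True, p: True}


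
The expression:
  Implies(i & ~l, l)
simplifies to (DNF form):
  l | ~i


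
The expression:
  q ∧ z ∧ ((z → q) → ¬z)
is never true.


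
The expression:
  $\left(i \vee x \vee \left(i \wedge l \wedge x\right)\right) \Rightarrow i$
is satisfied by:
  {i: True, x: False}
  {x: False, i: False}
  {x: True, i: True}


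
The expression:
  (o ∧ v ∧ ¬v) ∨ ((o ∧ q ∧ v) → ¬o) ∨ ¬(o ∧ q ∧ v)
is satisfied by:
  {o: False, v: False, q: False}
  {q: True, o: False, v: False}
  {v: True, o: False, q: False}
  {q: True, v: True, o: False}
  {o: True, q: False, v: False}
  {q: True, o: True, v: False}
  {v: True, o: True, q: False}


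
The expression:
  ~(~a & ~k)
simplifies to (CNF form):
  a | k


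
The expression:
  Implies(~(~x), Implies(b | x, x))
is always true.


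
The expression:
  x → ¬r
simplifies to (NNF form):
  ¬r ∨ ¬x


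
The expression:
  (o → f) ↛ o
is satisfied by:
  {o: False}


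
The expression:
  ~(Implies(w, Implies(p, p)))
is never true.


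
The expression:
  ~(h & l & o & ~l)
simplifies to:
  True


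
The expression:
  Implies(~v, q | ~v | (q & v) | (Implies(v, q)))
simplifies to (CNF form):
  True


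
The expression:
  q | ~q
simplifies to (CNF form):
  True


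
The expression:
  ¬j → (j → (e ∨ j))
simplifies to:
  True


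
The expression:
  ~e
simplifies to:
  ~e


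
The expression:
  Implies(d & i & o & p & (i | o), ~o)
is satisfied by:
  {p: False, o: False, d: False, i: False}
  {i: True, p: False, o: False, d: False}
  {d: True, p: False, o: False, i: False}
  {i: True, d: True, p: False, o: False}
  {o: True, i: False, p: False, d: False}
  {i: True, o: True, p: False, d: False}
  {d: True, o: True, i: False, p: False}
  {i: True, d: True, o: True, p: False}
  {p: True, d: False, o: False, i: False}
  {i: True, p: True, d: False, o: False}
  {d: True, p: True, i: False, o: False}
  {i: True, d: True, p: True, o: False}
  {o: True, p: True, d: False, i: False}
  {i: True, o: True, p: True, d: False}
  {d: True, o: True, p: True, i: False}


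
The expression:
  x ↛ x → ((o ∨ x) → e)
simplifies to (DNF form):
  True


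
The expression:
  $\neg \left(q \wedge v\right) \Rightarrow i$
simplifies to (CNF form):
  $\left(i \vee q\right) \wedge \left(i \vee v\right)$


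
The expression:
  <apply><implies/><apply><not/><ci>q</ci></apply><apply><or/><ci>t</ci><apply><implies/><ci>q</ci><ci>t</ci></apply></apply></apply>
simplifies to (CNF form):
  <true/>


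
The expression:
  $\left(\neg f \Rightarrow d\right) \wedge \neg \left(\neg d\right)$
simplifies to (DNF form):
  $d$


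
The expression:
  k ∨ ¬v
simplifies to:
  k ∨ ¬v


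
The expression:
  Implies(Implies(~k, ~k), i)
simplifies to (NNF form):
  i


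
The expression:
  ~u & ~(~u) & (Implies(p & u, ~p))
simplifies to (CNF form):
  False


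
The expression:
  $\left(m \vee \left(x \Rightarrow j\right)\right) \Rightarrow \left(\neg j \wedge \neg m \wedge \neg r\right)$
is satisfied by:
  {x: True, r: False, j: False, m: False}
  {x: False, r: False, j: False, m: False}
  {r: True, x: True, m: False, j: False}


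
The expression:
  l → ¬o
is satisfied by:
  {l: False, o: False}
  {o: True, l: False}
  {l: True, o: False}


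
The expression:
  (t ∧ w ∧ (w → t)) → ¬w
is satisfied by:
  {w: False, t: False}
  {t: True, w: False}
  {w: True, t: False}


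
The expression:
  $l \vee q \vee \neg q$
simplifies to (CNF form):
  $\text{True}$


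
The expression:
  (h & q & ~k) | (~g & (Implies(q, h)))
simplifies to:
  (h | ~q) & (q | ~g) & (~g | ~k)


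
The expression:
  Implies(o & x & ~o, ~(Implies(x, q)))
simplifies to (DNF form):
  True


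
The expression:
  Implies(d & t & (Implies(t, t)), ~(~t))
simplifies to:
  True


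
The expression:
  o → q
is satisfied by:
  {q: True, o: False}
  {o: False, q: False}
  {o: True, q: True}


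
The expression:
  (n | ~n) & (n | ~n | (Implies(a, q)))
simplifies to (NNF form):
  True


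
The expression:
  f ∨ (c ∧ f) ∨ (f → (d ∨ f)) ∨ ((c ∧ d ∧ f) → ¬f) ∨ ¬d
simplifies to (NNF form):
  True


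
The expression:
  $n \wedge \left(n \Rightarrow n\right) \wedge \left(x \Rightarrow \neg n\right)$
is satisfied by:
  {n: True, x: False}


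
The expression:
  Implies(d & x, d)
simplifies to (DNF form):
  True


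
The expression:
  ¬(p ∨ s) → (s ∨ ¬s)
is always true.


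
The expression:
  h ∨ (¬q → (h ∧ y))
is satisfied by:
  {q: True, h: True}
  {q: True, h: False}
  {h: True, q: False}


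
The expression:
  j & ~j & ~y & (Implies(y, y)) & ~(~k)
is never true.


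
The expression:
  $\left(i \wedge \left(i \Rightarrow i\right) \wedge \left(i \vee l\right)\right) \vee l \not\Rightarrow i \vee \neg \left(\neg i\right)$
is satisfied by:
  {i: True, l: True}
  {i: True, l: False}
  {l: True, i: False}


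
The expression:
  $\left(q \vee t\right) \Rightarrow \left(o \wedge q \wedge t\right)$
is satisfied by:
  {o: True, q: False, t: False}
  {q: False, t: False, o: False}
  {o: True, t: True, q: True}


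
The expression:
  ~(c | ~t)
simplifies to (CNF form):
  t & ~c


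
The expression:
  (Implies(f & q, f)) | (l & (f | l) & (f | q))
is always true.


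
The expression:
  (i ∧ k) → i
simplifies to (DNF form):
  True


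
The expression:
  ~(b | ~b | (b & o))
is never true.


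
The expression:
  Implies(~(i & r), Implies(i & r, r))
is always true.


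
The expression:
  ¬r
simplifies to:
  ¬r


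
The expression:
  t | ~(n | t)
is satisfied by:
  {t: True, n: False}
  {n: False, t: False}
  {n: True, t: True}


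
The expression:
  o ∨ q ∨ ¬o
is always true.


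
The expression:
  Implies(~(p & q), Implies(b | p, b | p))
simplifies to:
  True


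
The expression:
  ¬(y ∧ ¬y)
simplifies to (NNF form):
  True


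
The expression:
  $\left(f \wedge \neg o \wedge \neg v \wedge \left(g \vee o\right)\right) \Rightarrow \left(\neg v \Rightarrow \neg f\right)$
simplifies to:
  $o \vee v \vee \neg f \vee \neg g$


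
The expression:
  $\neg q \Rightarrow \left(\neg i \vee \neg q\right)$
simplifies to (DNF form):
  $\text{True}$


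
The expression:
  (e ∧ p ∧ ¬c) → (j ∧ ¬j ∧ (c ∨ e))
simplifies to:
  c ∨ ¬e ∨ ¬p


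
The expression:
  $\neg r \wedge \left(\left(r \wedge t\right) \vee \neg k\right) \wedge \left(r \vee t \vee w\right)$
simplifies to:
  $\neg k \wedge \neg r \wedge \left(t \vee w\right)$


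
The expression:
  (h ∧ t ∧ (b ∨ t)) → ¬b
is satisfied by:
  {h: False, t: False, b: False}
  {b: True, h: False, t: False}
  {t: True, h: False, b: False}
  {b: True, t: True, h: False}
  {h: True, b: False, t: False}
  {b: True, h: True, t: False}
  {t: True, h: True, b: False}


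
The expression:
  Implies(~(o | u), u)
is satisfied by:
  {o: True, u: True}
  {o: True, u: False}
  {u: True, o: False}


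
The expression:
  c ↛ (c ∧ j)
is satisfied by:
  {c: True, j: False}


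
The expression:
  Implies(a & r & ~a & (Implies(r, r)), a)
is always true.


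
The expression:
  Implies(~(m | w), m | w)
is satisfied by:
  {m: True, w: True}
  {m: True, w: False}
  {w: True, m: False}


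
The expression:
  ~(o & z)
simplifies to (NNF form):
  ~o | ~z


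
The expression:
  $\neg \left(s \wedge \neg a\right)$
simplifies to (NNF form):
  $a \vee \neg s$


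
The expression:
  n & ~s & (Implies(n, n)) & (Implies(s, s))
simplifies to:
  n & ~s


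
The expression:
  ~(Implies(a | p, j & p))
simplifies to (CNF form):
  (a | p) & (a | ~j) & (p | ~p) & (~j | ~p)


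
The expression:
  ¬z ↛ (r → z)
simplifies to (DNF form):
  r ∧ ¬z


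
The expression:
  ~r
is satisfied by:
  {r: False}


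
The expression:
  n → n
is always true.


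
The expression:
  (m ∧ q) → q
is always true.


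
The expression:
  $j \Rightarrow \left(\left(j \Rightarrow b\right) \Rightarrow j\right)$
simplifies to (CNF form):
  $\text{True}$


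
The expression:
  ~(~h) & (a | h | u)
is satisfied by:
  {h: True}


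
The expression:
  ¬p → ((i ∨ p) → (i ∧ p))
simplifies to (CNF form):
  p ∨ ¬i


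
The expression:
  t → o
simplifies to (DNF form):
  o ∨ ¬t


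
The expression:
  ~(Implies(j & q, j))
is never true.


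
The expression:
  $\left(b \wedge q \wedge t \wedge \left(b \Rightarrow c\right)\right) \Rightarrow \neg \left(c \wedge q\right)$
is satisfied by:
  {c: False, t: False, b: False, q: False}
  {q: True, c: False, t: False, b: False}
  {b: True, c: False, t: False, q: False}
  {q: True, b: True, c: False, t: False}
  {t: True, q: False, c: False, b: False}
  {q: True, t: True, c: False, b: False}
  {b: True, t: True, q: False, c: False}
  {q: True, b: True, t: True, c: False}
  {c: True, b: False, t: False, q: False}
  {q: True, c: True, b: False, t: False}
  {b: True, c: True, q: False, t: False}
  {q: True, b: True, c: True, t: False}
  {t: True, c: True, b: False, q: False}
  {q: True, t: True, c: True, b: False}
  {b: True, t: True, c: True, q: False}
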